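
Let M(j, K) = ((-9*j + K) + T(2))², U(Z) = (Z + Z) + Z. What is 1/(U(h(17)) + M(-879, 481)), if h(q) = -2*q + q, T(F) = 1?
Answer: 1/70442398 ≈ 1.4196e-8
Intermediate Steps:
h(q) = -q
U(Z) = 3*Z (U(Z) = 2*Z + Z = 3*Z)
M(j, K) = (1 + K - 9*j)² (M(j, K) = ((-9*j + K) + 1)² = ((K - 9*j) + 1)² = (1 + K - 9*j)²)
1/(U(h(17)) + M(-879, 481)) = 1/(3*(-1*17) + (1 + 481 - 9*(-879))²) = 1/(3*(-17) + (1 + 481 + 7911)²) = 1/(-51 + 8393²) = 1/(-51 + 70442449) = 1/70442398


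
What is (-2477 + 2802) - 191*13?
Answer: -2158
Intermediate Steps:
(-2477 + 2802) - 191*13 = 325 - 2483 = -2158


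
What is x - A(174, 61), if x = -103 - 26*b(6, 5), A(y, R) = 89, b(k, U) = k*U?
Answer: -972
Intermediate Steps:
b(k, U) = U*k
x = -883 (x = -103 - 130*6 = -103 - 26*30 = -103 - 780 = -883)
x - A(174, 61) = -883 - 1*89 = -883 - 89 = -972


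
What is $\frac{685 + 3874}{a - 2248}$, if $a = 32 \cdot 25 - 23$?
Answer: $- \frac{4559}{1471} \approx -3.0993$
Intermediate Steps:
$a = 777$ ($a = 800 - 23 = 777$)
$\frac{685 + 3874}{a - 2248} = \frac{685 + 3874}{777 - 2248} = \frac{4559}{-1471} = 4559 \left(- \frac{1}{1471}\right) = - \frac{4559}{1471}$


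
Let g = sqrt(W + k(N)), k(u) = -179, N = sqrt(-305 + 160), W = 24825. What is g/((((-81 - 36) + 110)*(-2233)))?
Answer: sqrt(24646)/15631 ≈ 0.010044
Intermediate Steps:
N = I*sqrt(145) (N = sqrt(-145) = I*sqrt(145) ≈ 12.042*I)
g = sqrt(24646) (g = sqrt(24825 - 179) = sqrt(24646) ≈ 156.99)
g/((((-81 - 36) + 110)*(-2233))) = sqrt(24646)/((((-81 - 36) + 110)*(-2233))) = sqrt(24646)/(((-117 + 110)*(-2233))) = sqrt(24646)/((-7*(-2233))) = sqrt(24646)/15631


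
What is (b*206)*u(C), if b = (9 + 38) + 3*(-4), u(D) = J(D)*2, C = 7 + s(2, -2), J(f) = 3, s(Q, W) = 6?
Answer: 43260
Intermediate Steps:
C = 13 (C = 7 + 6 = 13)
u(D) = 6 (u(D) = 3*2 = 6)
b = 35 (b = 47 - 12 = 35)
(b*206)*u(C) = (35*206)*6 = 7210*6 = 43260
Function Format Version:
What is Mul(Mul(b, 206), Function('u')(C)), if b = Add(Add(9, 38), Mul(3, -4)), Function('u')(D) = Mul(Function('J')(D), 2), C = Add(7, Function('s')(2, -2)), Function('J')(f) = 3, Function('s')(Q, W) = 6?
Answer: 43260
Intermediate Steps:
C = 13 (C = Add(7, 6) = 13)
Function('u')(D) = 6 (Function('u')(D) = Mul(3, 2) = 6)
b = 35 (b = Add(47, -12) = 35)
Mul(Mul(b, 206), Function('u')(C)) = Mul(Mul(35, 206), 6) = Mul(7210, 6) = 43260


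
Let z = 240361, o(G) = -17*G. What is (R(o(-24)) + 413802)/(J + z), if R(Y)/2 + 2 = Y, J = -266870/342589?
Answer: 142042195646/82344767759 ≈ 1.7250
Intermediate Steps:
J = -266870/342589 (J = -266870*1/342589 = -266870/342589 ≈ -0.77898)
R(Y) = -4 + 2*Y
(R(o(-24)) + 413802)/(J + z) = ((-4 + 2*(-17*(-24))) + 413802)/(-266870/342589 + 240361) = ((-4 + 2*408) + 413802)/(82344767759/342589) = ((-4 + 816) + 413802)*(342589/82344767759) = (812 + 413802)*(342589/82344767759) = 414614*(342589/82344767759) = 142042195646/82344767759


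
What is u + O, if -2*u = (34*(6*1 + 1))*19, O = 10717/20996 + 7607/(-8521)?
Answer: -404576934091/178906916 ≈ -2261.4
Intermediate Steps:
O = -68397015/178906916 (O = 10717*(1/20996) + 7607*(-1/8521) = 10717/20996 - 7607/8521 = -68397015/178906916 ≈ -0.38231)
u = -2261 (u = -34*(6*1 + 1)*19/2 = -34*(6 + 1)*19/2 = -34*7*19/2 = -119*19 = -½*4522 = -2261)
u + O = -2261 - 68397015/178906916 = -404576934091/178906916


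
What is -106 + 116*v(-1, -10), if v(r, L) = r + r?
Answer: -338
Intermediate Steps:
v(r, L) = 2*r
-106 + 116*v(-1, -10) = -106 + 116*(2*(-1)) = -106 + 116*(-2) = -106 - 232 = -338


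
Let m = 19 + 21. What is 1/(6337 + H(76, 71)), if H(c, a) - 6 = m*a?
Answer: 1/9183 ≈ 0.00010890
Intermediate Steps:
m = 40
H(c, a) = 6 + 40*a
1/(6337 + H(76, 71)) = 1/(6337 + (6 + 40*71)) = 1/(6337 + (6 + 2840)) = 1/(6337 + 2846) = 1/9183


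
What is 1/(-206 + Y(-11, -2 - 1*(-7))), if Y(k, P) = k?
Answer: -1/217 ≈ -0.0046083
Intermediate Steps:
1/(-206 + Y(-11, -2 - 1*(-7))) = 1/(-206 - 11) = 1/(-217) = -1/217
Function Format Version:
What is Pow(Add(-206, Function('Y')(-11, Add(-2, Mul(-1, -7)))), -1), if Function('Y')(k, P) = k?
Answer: Rational(-1, 217) ≈ -0.0046083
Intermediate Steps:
Pow(Add(-206, Function('Y')(-11, Add(-2, Mul(-1, -7)))), -1) = Pow(Add(-206, -11), -1) = Pow(-217, -1) = Rational(-1, 217)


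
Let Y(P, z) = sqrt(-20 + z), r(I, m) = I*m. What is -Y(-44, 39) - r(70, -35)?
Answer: 2450 - sqrt(19) ≈ 2445.6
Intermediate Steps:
-Y(-44, 39) - r(70, -35) = -sqrt(-20 + 39) - 70*(-35) = -sqrt(19) - 1*(-2450) = -sqrt(19) + 2450 = 2450 - sqrt(19)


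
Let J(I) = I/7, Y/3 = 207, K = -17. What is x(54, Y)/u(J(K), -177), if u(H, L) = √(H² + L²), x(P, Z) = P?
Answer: 189*√1535410/767705 ≈ 0.30506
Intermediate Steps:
Y = 621 (Y = 3*207 = 621)
J(I) = I/7 (J(I) = I*(⅐) = I/7)
x(54, Y)/u(J(K), -177) = 54/(√(((⅐)*(-17))² + (-177)²)) = 54/(√((-17/7)² + 31329)) = 54/(√(289/49 + 31329)) = 54/(√(1535410/49)) = 54/((√1535410/7)) = 54*(7*√1535410/1535410) = 189*√1535410/767705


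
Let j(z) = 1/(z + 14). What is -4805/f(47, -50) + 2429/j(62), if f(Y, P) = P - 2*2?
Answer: 9973421/54 ≈ 1.8469e+5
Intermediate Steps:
f(Y, P) = -4 + P (f(Y, P) = P - 4 = -4 + P)
j(z) = 1/(14 + z)
-4805/f(47, -50) + 2429/j(62) = -4805/(-4 - 50) + 2429/(1/(14 + 62)) = -4805/(-54) + 2429/(1/76) = -4805*(-1/54) + 2429/(1/76) = 4805/54 + 2429*76 = 4805/54 + 184604 = 9973421/54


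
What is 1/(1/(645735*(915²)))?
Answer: 540625485375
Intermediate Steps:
1/(1/(645735*(915²))) = 1/((1/645735)/837225) = 1/((1/645735)*(1/837225)) = 1/(1/540625485375) = 540625485375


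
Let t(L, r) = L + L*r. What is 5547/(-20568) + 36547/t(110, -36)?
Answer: -18406063/1885400 ≈ -9.7624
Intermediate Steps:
5547/(-20568) + 36547/t(110, -36) = 5547/(-20568) + 36547/((110*(1 - 36))) = 5547*(-1/20568) + 36547/((110*(-35))) = -1849/6856 + 36547/(-3850) = -1849/6856 + 36547*(-1/3850) = -1849/6856 - 5221/550 = -18406063/1885400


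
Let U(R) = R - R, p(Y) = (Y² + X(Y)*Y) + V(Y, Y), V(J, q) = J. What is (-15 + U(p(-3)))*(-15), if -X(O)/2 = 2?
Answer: 225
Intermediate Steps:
X(O) = -4 (X(O) = -2*2 = -4)
p(Y) = Y² - 3*Y (p(Y) = (Y² - 4*Y) + Y = Y² - 3*Y)
U(R) = 0
(-15 + U(p(-3)))*(-15) = (-15 + 0)*(-15) = -15*(-15) = 225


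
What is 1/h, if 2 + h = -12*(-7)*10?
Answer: 1/838 ≈ 0.0011933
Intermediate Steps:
h = 838 (h = -2 - 12*(-7)*10 = -2 + 84*10 = -2 + 840 = 838)
1/h = 1/838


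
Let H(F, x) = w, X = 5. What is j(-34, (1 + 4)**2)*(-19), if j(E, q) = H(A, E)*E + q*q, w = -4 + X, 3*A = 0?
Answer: -11229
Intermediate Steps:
A = 0 (A = (1/3)*0 = 0)
w = 1 (w = -4 + 5 = 1)
H(F, x) = 1
j(E, q) = E + q**2 (j(E, q) = 1*E + q*q = E + q**2)
j(-34, (1 + 4)**2)*(-19) = (-34 + ((1 + 4)**2)**2)*(-19) = (-34 + (5**2)**2)*(-19) = (-34 + 25**2)*(-19) = (-34 + 625)*(-19) = 591*(-19) = -11229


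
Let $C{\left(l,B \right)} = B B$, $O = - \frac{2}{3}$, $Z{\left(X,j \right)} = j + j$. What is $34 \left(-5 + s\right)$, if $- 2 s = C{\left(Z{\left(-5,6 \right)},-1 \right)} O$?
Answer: $- \frac{476}{3} \approx -158.67$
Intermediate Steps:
$Z{\left(X,j \right)} = 2 j$
$O = - \frac{2}{3}$ ($O = \left(-2\right) \frac{1}{3} = - \frac{2}{3} \approx -0.66667$)
$C{\left(l,B \right)} = B^{2}$
$s = \frac{1}{3}$ ($s = - \frac{\left(-1\right)^{2} \left(- \frac{2}{3}\right)}{2} = - \frac{1 \left(- \frac{2}{3}\right)}{2} = \left(- \frac{1}{2}\right) \left(- \frac{2}{3}\right) = \frac{1}{3} \approx 0.33333$)
$34 \left(-5 + s\right) = 34 \left(-5 + \frac{1}{3}\right) = 34 \left(- \frac{14}{3}\right) = - \frac{476}{3}$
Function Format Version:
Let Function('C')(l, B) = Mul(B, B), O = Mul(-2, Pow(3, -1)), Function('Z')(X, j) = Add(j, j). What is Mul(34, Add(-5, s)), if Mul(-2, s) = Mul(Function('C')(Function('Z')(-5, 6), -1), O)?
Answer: Rational(-476, 3) ≈ -158.67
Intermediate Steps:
Function('Z')(X, j) = Mul(2, j)
O = Rational(-2, 3) (O = Mul(-2, Rational(1, 3)) = Rational(-2, 3) ≈ -0.66667)
Function('C')(l, B) = Pow(B, 2)
s = Rational(1, 3) (s = Mul(Rational(-1, 2), Mul(Pow(-1, 2), Rational(-2, 3))) = Mul(Rational(-1, 2), Mul(1, Rational(-2, 3))) = Mul(Rational(-1, 2), Rational(-2, 3)) = Rational(1, 3) ≈ 0.33333)
Mul(34, Add(-5, s)) = Mul(34, Add(-5, Rational(1, 3))) = Mul(34, Rational(-14, 3)) = Rational(-476, 3)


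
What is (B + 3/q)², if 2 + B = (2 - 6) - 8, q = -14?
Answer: 39601/196 ≈ 202.05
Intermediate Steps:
B = -14 (B = -2 + ((2 - 6) - 8) = -2 + (-4 - 8) = -2 - 12 = -14)
(B + 3/q)² = (-14 + 3/(-14))² = (-14 + 3*(-1/14))² = (-14 - 3/14)² = (-199/14)² = 39601/196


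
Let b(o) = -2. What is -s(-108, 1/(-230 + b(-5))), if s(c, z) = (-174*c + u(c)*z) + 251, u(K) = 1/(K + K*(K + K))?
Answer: -102585402719/5387040 ≈ -19043.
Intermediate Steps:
u(K) = 1/(K + 2*K²) (u(K) = 1/(K + K*(2*K)) = 1/(K + 2*K²))
s(c, z) = 251 - 174*c + z/(c*(1 + 2*c)) (s(c, z) = (-174*c + (1/(c*(1 + 2*c)))*z) + 251 = (-174*c + z/(c*(1 + 2*c))) + 251 = 251 - 174*c + z/(c*(1 + 2*c)))
-s(-108, 1/(-230 + b(-5))) = -(1/(-230 - 2) - 108*(1 + 2*(-108))*(251 - 174*(-108)))/((-108)*(1 + 2*(-108))) = -(-1)*(1/(-232) - 108*(1 - 216)*(251 + 18792))/(108*(1 - 216)) = -(-1)*(-1/232 - 108*(-215)*19043)/(108*(-215)) = -(-1)*(-1)*(-1/232 + 442178460)/(108*215) = -(-1)*(-1)*102585402719/(108*215*232) = -1*102585402719/5387040 = -102585402719/5387040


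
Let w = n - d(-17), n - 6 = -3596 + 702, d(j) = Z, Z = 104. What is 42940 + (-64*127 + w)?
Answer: 31820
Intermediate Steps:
d(j) = 104
n = -2888 (n = 6 + (-3596 + 702) = 6 - 2894 = -2888)
w = -2992 (w = -2888 - 1*104 = -2888 - 104 = -2992)
42940 + (-64*127 + w) = 42940 + (-64*127 - 2992) = 42940 + (-8128 - 2992) = 42940 - 11120 = 31820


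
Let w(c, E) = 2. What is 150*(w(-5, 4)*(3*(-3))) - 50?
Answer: -2750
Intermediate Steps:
150*(w(-5, 4)*(3*(-3))) - 50 = 150*(2*(3*(-3))) - 50 = 150*(2*(-9)) - 50 = 150*(-18) - 50 = -2700 - 50 = -2750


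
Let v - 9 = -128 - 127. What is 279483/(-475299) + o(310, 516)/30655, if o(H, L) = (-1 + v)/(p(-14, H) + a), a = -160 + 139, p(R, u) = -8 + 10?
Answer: -2853790826/4856763615 ≈ -0.58759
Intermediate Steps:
p(R, u) = 2
v = -246 (v = 9 + (-128 - 127) = 9 - 255 = -246)
a = -21
o(H, L) = 13 (o(H, L) = (-1 - 246)/(2 - 21) = -247/(-19) = -247*(-1/19) = 13)
279483/(-475299) + o(310, 516)/30655 = 279483/(-475299) + 13/30655 = 279483*(-1/475299) + 13*(1/30655) = -93161/158433 + 13/30655 = -2853790826/4856763615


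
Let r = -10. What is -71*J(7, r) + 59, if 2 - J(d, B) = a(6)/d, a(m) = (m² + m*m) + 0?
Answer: 4531/7 ≈ 647.29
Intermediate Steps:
a(m) = 2*m² (a(m) = (m² + m²) + 0 = 2*m² + 0 = 2*m²)
J(d, B) = 2 - 72/d (J(d, B) = 2 - 2*6²/d = 2 - 2*36/d = 2 - 72/d)
-71*J(7, r) + 59 = -71*(2 - 72/7) + 59 = -71*(-58/7) + 59 = 4118/7 + 59 = 4531/7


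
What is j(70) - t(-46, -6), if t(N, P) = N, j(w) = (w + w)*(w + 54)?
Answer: 17406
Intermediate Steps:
j(w) = 2*w*(54 + w) (j(w) = (2*w)*(54 + w) = 2*w*(54 + w))
j(70) - t(-46, -6) = 2*70*(54 + 70) - 1*(-46) = 2*70*124 + 46 = 17360 + 46 = 17406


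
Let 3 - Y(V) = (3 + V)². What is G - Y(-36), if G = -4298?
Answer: -3212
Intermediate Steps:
Y(V) = 3 - (3 + V)²
G - Y(-36) = -4298 - (3 - (3 - 36)²) = -4298 - (3 - 1*(-33)²) = -4298 - (3 - 1*1089) = -4298 - (3 - 1089) = -4298 - 1*(-1086) = -4298 + 1086 = -3212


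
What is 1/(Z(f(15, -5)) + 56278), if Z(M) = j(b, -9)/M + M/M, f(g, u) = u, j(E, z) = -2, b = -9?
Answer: 5/281397 ≈ 1.7768e-5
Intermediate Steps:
Z(M) = 1 - 2/M (Z(M) = -2/M + M/M = -2/M + 1 = 1 - 2/M)
1/(Z(f(15, -5)) + 56278) = 1/((-2 - 5)/(-5) + 56278) = 1/(-1/5*(-7) + 56278) = 1/(7/5 + 56278) = 1/(281397/5) = 5/281397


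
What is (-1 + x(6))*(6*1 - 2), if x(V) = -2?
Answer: -12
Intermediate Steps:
(-1 + x(6))*(6*1 - 2) = (-1 - 2)*(6*1 - 2) = -3*(6 - 2) = -3*4 = -12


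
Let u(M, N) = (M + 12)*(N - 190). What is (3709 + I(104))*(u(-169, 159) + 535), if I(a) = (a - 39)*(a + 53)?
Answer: 75163428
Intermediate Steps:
I(a) = (-39 + a)*(53 + a)
u(M, N) = (-190 + N)*(12 + M) (u(M, N) = (12 + M)*(-190 + N) = (-190 + N)*(12 + M))
(3709 + I(104))*(u(-169, 159) + 535) = (3709 + (-2067 + 104² + 14*104))*((-2280 - 190*(-169) + 12*159 - 169*159) + 535) = (3709 + (-2067 + 10816 + 1456))*((-2280 + 32110 + 1908 - 26871) + 535) = (3709 + 10205)*(4867 + 535) = 13914*5402 = 75163428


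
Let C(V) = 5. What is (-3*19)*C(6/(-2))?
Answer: -285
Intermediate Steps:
(-3*19)*C(6/(-2)) = -3*19*5 = -57*5 = -285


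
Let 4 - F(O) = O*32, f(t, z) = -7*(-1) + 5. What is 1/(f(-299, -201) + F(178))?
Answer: -1/5680 ≈ -0.00017606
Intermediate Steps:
f(t, z) = 12 (f(t, z) = 7 + 5 = 12)
F(O) = 4 - 32*O (F(O) = 4 - O*32 = 4 - 32*O)
1/(f(-299, -201) + F(178)) = 1/(12 + (4 - 32*178)) = 1/(12 + (4 - 5696)) = 1/(12 - 5692) = 1/(-5680) = -1/5680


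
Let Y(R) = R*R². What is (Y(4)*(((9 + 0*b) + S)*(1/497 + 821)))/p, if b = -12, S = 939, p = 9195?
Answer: 8252160512/1523305 ≈ 5417.3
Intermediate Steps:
Y(R) = R³
(Y(4)*(((9 + 0*b) + S)*(1/497 + 821)))/p = (4³*(((9 + 0*(-12)) + 939)*(1/497 + 821)))/9195 = (64*(((9 + 0) + 939)*(1/497 + 821)))*(1/9195) = (64*((9 + 939)*(408038/497)))*(1/9195) = (64*(948*(408038/497)))*(1/9195) = (64*(386820024/497))*(1/9195) = (24756481536/497)*(1/9195) = 8252160512/1523305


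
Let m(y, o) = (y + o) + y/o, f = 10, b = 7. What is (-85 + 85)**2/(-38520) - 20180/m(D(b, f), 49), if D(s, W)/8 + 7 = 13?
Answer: -988820/4801 ≈ -205.96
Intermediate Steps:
D(s, W) = 48 (D(s, W) = -56 + 8*13 = -56 + 104 = 48)
m(y, o) = o + y + y/o (m(y, o) = (o + y) + y/o = o + y + y/o)
(-85 + 85)**2/(-38520) - 20180/m(D(b, f), 49) = (-85 + 85)**2/(-38520) - 20180/(49 + 48 + 48/49) = 0**2*(-1/38520) - 20180/(49 + 48 + 48*(1/49)) = 0*(-1/38520) - 20180/(49 + 48 + 48/49) = 0 - 20180/4801/49 = 0 - 20180*49/4801 = 0 - 988820/4801 = -988820/4801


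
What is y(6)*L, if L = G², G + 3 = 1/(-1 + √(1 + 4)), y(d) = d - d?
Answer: 0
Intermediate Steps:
y(d) = 0
G = -3 + 1/(-1 + √5) (G = -3 + 1/(-1 + √(1 + 4)) = -3 + 1/(-1 + √5) ≈ -2.1910)
L = (-11/4 + √5/4)² ≈ 4.8004
y(6)*L = 0*((11 - √5)²/16) = 0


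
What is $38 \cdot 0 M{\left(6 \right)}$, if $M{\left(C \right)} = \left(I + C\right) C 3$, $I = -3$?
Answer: $0$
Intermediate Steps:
$M{\left(C \right)} = 3 C \left(-3 + C\right)$ ($M{\left(C \right)} = \left(-3 + C\right) C 3 = C \left(-3 + C\right) 3 = 3 C \left(-3 + C\right)$)
$38 \cdot 0 M{\left(6 \right)} = 38 \cdot 0 \cdot 3 \cdot 6 \left(-3 + 6\right) = 0 \cdot 3 \cdot 6 \cdot 3 = 0 \cdot 54 = 0$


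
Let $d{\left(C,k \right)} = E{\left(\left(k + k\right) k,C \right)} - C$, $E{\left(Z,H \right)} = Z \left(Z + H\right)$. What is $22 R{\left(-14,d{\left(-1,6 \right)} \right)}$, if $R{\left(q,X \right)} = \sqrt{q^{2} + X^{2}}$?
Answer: $22 \sqrt{26142965} \approx 1.1249 \cdot 10^{5}$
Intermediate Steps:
$E{\left(Z,H \right)} = Z \left(H + Z\right)$
$d{\left(C,k \right)} = - C + 2 k^{2} \left(C + 2 k^{2}\right)$ ($d{\left(C,k \right)} = \left(k + k\right) k \left(C + \left(k + k\right) k\right) - C = 2 k k \left(C + 2 k k\right) - C = 2 k^{2} \left(C + 2 k^{2}\right) - C = - C + 2 k^{2} \left(C + 2 k^{2}\right)$)
$R{\left(q,X \right)} = \sqrt{X^{2} + q^{2}}$
$22 R{\left(-14,d{\left(-1,6 \right)} \right)} = 22 \sqrt{\left(\left(-1\right) \left(-1\right) + 2 \cdot 6^{2} \left(-1 + 2 \cdot 6^{2}\right)\right)^{2} + \left(-14\right)^{2}} = 22 \sqrt{\left(1 + 2 \cdot 36 \left(-1 + 2 \cdot 36\right)\right)^{2} + 196} = 22 \sqrt{\left(1 + 2 \cdot 36 \left(-1 + 72\right)\right)^{2} + 196} = 22 \sqrt{\left(1 + 2 \cdot 36 \cdot 71\right)^{2} + 196} = 22 \sqrt{\left(1 + 5112\right)^{2} + 196} = 22 \sqrt{5113^{2} + 196} = 22 \sqrt{26142769 + 196} = 22 \sqrt{26142965}$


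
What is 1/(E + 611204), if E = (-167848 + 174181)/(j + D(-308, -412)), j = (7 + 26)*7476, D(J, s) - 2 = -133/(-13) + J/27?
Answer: 86594797/52927088528471 ≈ 1.6361e-6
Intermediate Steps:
D(J, s) = 159/13 + J/27 (D(J, s) = 2 + (-133/(-13) + J/27) = 2 + (-133*(-1/13) + J*(1/27)) = 2 + (133/13 + J/27) = 159/13 + J/27)
j = 246708 (j = 33*7476 = 246708)
E = 2222883/86594797 (E = (-167848 + 174181)/(246708 + (159/13 + (1/27)*(-308))) = 6333/(246708 + (159/13 - 308/27)) = 6333/(246708 + 289/351) = 6333/(86594797/351) = 6333*(351/86594797) = 2222883/86594797 ≈ 0.025670)
1/(E + 611204) = 1/(2222883/86594797 + 611204) = 1/(52927088528471/86594797) = 86594797/52927088528471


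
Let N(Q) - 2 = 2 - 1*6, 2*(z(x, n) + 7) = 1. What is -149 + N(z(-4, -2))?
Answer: -151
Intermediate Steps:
z(x, n) = -13/2 (z(x, n) = -7 + (½)*1 = -7 + ½ = -13/2)
N(Q) = -2 (N(Q) = 2 + (2 - 1*6) = 2 + (2 - 6) = 2 - 4 = -2)
-149 + N(z(-4, -2)) = -149 - 2 = -151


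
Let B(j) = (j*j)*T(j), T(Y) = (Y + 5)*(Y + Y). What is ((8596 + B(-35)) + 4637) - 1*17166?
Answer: 2568567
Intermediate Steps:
T(Y) = 2*Y*(5 + Y) (T(Y) = (5 + Y)*(2*Y) = 2*Y*(5 + Y))
B(j) = 2*j³*(5 + j) (B(j) = (j*j)*(2*j*(5 + j)) = j²*(2*j*(5 + j)) = 2*j³*(5 + j))
((8596 + B(-35)) + 4637) - 1*17166 = ((8596 + 2*(-35)³*(5 - 35)) + 4637) - 1*17166 = ((8596 + 2*(-42875)*(-30)) + 4637) - 17166 = ((8596 + 2572500) + 4637) - 17166 = (2581096 + 4637) - 17166 = 2585733 - 17166 = 2568567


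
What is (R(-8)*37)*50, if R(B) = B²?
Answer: 118400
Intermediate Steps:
(R(-8)*37)*50 = ((-8)²*37)*50 = (64*37)*50 = 2368*50 = 118400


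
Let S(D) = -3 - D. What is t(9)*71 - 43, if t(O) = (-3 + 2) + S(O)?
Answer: -966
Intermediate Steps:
t(O) = -4 - O (t(O) = (-3 + 2) + (-3 - O) = -1 + (-3 - O) = -4 - O)
t(9)*71 - 43 = (-4 - 1*9)*71 - 43 = (-4 - 9)*71 - 43 = -13*71 - 43 = -923 - 43 = -966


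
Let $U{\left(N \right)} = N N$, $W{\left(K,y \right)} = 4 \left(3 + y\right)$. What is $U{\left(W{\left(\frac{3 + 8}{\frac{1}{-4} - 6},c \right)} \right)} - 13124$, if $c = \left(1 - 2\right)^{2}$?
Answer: $-12868$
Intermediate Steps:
$c = 1$ ($c = \left(-1\right)^{2} = 1$)
$W{\left(K,y \right)} = 12 + 4 y$
$U{\left(N \right)} = N^{2}$
$U{\left(W{\left(\frac{3 + 8}{\frac{1}{-4} - 6},c \right)} \right)} - 13124 = \left(12 + 4 \cdot 1\right)^{2} - 13124 = \left(12 + 4\right)^{2} - 13124 = 16^{2} - 13124 = 256 - 13124 = -12868$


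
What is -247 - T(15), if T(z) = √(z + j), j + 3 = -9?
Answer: -247 - √3 ≈ -248.73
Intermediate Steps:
j = -12 (j = -3 - 9 = -12)
T(z) = √(-12 + z) (T(z) = √(z - 12) = √(-12 + z))
-247 - T(15) = -247 - √(-12 + 15) = -247 - √3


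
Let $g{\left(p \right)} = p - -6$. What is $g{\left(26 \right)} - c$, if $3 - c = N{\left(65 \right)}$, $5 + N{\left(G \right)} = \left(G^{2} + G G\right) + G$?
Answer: $8539$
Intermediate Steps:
$g{\left(p \right)} = 6 + p$ ($g{\left(p \right)} = p + 6 = 6 + p$)
$N{\left(G \right)} = -5 + G + 2 G^{2}$ ($N{\left(G \right)} = -5 + \left(\left(G^{2} + G G\right) + G\right) = -5 + \left(\left(G^{2} + G^{2}\right) + G\right) = -5 + \left(2 G^{2} + G\right) = -5 + \left(G + 2 G^{2}\right) = -5 + G + 2 G^{2}$)
$c = -8507$ ($c = 3 - \left(-5 + 65 + 2 \cdot 65^{2}\right) = 3 - \left(-5 + 65 + 2 \cdot 4225\right) = 3 - \left(-5 + 65 + 8450\right) = 3 - 8510 = -8507$)
$g{\left(26 \right)} - c = \left(6 + 26\right) - -8507 = 32 + 8507 = 8539$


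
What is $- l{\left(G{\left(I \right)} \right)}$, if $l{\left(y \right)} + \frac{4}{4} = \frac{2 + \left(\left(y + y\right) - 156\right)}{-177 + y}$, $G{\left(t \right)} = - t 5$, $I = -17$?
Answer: $\frac{27}{23} \approx 1.1739$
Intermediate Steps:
$G{\left(t \right)} = - 5 t$
$l{\left(y \right)} = -1 + \frac{-154 + 2 y}{-177 + y}$ ($l{\left(y \right)} = -1 + \frac{2 + \left(\left(y + y\right) - 156\right)}{-177 + y} = -1 + \frac{2 + \left(2 y - 156\right)}{-177 + y} = -1 + \frac{2 + \left(-156 + 2 y\right)}{-177 + y} = -1 + \frac{-154 + 2 y}{-177 + y}$)
$- l{\left(G{\left(I \right)} \right)} = - \frac{23 - -85}{-177 - -85} = - \frac{23 + 85}{-177 + 85} = - \frac{108}{-92} = - \frac{\left(-1\right) 108}{92} = \left(-1\right) \left(- \frac{27}{23}\right) = \frac{27}{23}$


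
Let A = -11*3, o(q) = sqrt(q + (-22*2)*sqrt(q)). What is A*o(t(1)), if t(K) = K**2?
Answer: -33*I*sqrt(43) ≈ -216.4*I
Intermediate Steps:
o(q) = sqrt(q - 44*sqrt(q))
A = -33
A*o(t(1)) = -33*sqrt(1**2 - 44*sqrt(1**2)) = -33*sqrt(1 - 44*sqrt(1)) = -33*sqrt(1 - 44*1) = -33*sqrt(1 - 44) = -33*I*sqrt(43)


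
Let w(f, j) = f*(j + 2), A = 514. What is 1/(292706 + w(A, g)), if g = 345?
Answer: 1/471064 ≈ 2.1229e-6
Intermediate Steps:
w(f, j) = f*(2 + j)
1/(292706 + w(A, g)) = 1/(292706 + 514*(2 + 345)) = 1/(292706 + 514*347) = 1/(292706 + 178358) = 1/471064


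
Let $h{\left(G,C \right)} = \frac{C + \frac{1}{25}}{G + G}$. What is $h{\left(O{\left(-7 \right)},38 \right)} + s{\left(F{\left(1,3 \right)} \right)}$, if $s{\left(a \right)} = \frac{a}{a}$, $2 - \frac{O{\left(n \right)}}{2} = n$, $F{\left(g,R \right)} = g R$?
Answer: $\frac{617}{300} \approx 2.0567$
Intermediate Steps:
$F{\left(g,R \right)} = R g$
$O{\left(n \right)} = 4 - 2 n$
$h{\left(G,C \right)} = \frac{\frac{1}{25} + C}{2 G}$ ($h{\left(G,C \right)} = \frac{C + \frac{1}{25}}{2 G} = \left(\frac{1}{25} + C\right) \frac{1}{2 G} = \frac{\frac{1}{25} + C}{2 G}$)
$s{\left(a \right)} = 1$
$h{\left(O{\left(-7 \right)},38 \right)} + s{\left(F{\left(1,3 \right)} \right)} = \frac{1 + 25 \cdot 38}{50 \left(4 - -14\right)} + 1 = \frac{1 + 950}{50 \left(4 + 14\right)} + 1 = \frac{1}{50} \cdot \frac{1}{18} \cdot 951 + 1 = \frac{317}{300} + 1 = \frac{617}{300}$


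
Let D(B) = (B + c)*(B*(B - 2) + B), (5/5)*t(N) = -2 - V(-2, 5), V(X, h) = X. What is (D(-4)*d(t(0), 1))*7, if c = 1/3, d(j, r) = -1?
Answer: 1540/3 ≈ 513.33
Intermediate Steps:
t(N) = 0 (t(N) = -2 - 1*(-2) = -2 + 2 = 0)
c = ⅓ ≈ 0.33333
D(B) = (⅓ + B)*(B + B*(-2 + B)) (D(B) = (B + ⅓)*(B*(B - 2) + B) = (⅓ + B)*(B*(-2 + B) + B) = (⅓ + B)*(B + B*(-2 + B)))
(D(-4)*d(t(0), 1))*7 = (((⅓)*(-4)*(-1 - 2*(-4) + 3*(-4)²))*(-1))*7 = (((⅓)*(-4)*(-1 + 8 + 3*16))*(-1))*7 = (((⅓)*(-4)*(-1 + 8 + 48))*(-1))*7 = (((⅓)*(-4)*55)*(-1))*7 = -220/3*(-1)*7 = (220/3)*7 = 1540/3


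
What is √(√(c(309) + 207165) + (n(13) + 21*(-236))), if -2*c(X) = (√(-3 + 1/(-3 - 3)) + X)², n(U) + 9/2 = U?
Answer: √(-178110 + 6*√3*√(1913113 - 618*I*√114))/6 ≈ 0.005105 - 67.44*I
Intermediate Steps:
n(U) = -9/2 + U
c(X) = -(X + I*√114/6)²/2 (c(X) = -(√(-3 + 1/(-3 - 3)) + X)²/2 = -(√(-3 + 1/(-6)) + X)²/2 = -(√(-3 - ⅙) + X)²/2 = -(√(-19/6) + X)²/2 = -(I*√114/6 + X)²/2 = -(X + I*√114/6)²/2)
√(√(c(309) + 207165) + (n(13) + 21*(-236))) = √(√(-(I*√19 + 309*√6)²/12 + 207165) + ((-9/2 + 13) + 21*(-236))) = √(√(-(309*√6 + I*√19)²/12 + 207165) + (17/2 - 4956)) = √(√(207165 - (309*√6 + I*√19)²/12) - 9895/2) = √(-9895/2 + √(207165 - (309*√6 + I*√19)²/12))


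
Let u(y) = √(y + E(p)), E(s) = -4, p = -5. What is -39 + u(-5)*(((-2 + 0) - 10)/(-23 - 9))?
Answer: -39 + 9*I/8 ≈ -39.0 + 1.125*I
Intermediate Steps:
u(y) = √(-4 + y) (u(y) = √(y - 4) = √(-4 + y))
-39 + u(-5)*(((-2 + 0) - 10)/(-23 - 9)) = -39 + √(-4 - 5)*(((-2 + 0) - 10)/(-23 - 9)) = -39 + √(-9)*((-2 - 10)/(-32)) = -39 + (3*I)*(-12*(-1/32)) = -39 + (3*I)*(3/8) = -39 + 9*I/8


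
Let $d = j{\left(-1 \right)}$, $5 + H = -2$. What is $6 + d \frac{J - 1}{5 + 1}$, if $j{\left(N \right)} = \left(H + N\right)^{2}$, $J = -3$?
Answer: $- \frac{110}{3} \approx -36.667$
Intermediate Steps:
$H = -7$ ($H = -5 - 2 = -7$)
$j{\left(N \right)} = \left(-7 + N\right)^{2}$
$d = 64$ ($d = \left(-7 - 1\right)^{2} = \left(-8\right)^{2} = 64$)
$6 + d \frac{J - 1}{5 + 1} = 6 + 64 \frac{-3 - 1}{5 + 1} = 6 + 64 \left(- \frac{4}{6}\right) = 6 + 64 \left(\left(-4\right) \frac{1}{6}\right) = 6 + 64 \left(- \frac{2}{3}\right) = 6 - \frac{128}{3} = - \frac{110}{3}$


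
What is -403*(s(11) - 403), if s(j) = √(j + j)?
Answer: 162409 - 403*√22 ≈ 1.6052e+5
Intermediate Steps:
s(j) = √2*√j (s(j) = √(2*j) = √2*√j)
-403*(s(11) - 403) = -403*(√2*√11 - 403) = -403*(√22 - 403) = -403*(-403 + √22) = 162409 - 403*√22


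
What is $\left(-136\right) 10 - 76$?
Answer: $-1436$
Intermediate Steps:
$\left(-136\right) 10 - 76 = -1360 - 76 = -1436$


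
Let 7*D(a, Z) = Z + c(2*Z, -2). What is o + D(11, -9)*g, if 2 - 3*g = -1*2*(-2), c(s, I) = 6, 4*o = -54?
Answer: -185/14 ≈ -13.214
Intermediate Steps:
o = -27/2 (o = (¼)*(-54) = -27/2 ≈ -13.500)
g = -⅔ (g = ⅔ - (-1*2)*(-2)/3 = ⅔ - (-2)*(-2)/3 = ⅔ - ⅓*4 = ⅔ - 4/3 = -⅔ ≈ -0.66667)
D(a, Z) = 6/7 + Z/7 (D(a, Z) = (Z + 6)/7 = (6 + Z)/7 = 6/7 + Z/7)
o + D(11, -9)*g = -27/2 + (6/7 + (⅐)*(-9))*(-⅔) = -27/2 + (6/7 - 9/7)*(-⅔) = -27/2 - 3/7*(-⅔) = -27/2 + 2/7 = -185/14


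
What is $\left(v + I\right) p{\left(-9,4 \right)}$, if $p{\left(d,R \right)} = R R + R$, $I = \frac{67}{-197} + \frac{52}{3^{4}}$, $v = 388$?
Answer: $\frac{123922660}{15957} \approx 7766.0$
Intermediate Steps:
$I = \frac{4817}{15957}$ ($I = 67 \left(- \frac{1}{197}\right) + \frac{52}{81} = - \frac{67}{197} + 52 \cdot \frac{1}{81} = - \frac{67}{197} + \frac{52}{81} = \frac{4817}{15957} \approx 0.30187$)
$p{\left(d,R \right)} = R + R^{2}$ ($p{\left(d,R \right)} = R^{2} + R = R + R^{2}$)
$\left(v + I\right) p{\left(-9,4 \right)} = \left(388 + \frac{4817}{15957}\right) 4 \left(1 + 4\right) = \frac{6196133 \cdot 4 \cdot 5}{15957} = \frac{6196133}{15957} \cdot 20 = \frac{123922660}{15957}$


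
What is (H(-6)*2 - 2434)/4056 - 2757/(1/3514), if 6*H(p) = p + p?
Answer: -19647463963/2028 ≈ -9.6881e+6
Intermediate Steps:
H(p) = p/3 (H(p) = (p + p)/6 = (2*p)/6 = p/3)
(H(-6)*2 - 2434)/4056 - 2757/(1/3514) = (((1/3)*(-6))*2 - 2434)/4056 - 2757/(1/3514) = (-2*2 - 2434)*(1/4056) - 2757/1/3514 = (-4 - 2434)*(1/4056) - 2757*3514 = -2438*1/4056 - 9688098 = -1219/2028 - 9688098 = -19647463963/2028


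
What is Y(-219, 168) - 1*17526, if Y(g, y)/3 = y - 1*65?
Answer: -17217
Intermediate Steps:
Y(g, y) = -195 + 3*y (Y(g, y) = 3*(y - 1*65) = 3*(y - 65) = 3*(-65 + y) = -195 + 3*y)
Y(-219, 168) - 1*17526 = (-195 + 3*168) - 1*17526 = (-195 + 504) - 17526 = 309 - 17526 = -17217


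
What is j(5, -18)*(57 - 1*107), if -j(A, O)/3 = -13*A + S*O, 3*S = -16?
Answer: 4650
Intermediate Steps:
S = -16/3 (S = (⅓)*(-16) = -16/3 ≈ -5.3333)
j(A, O) = 16*O + 39*A (j(A, O) = -3*(-13*A - 16*O/3) = 16*O + 39*A)
j(5, -18)*(57 - 1*107) = (16*(-18) + 39*5)*(57 - 1*107) = (-288 + 195)*(57 - 107) = -93*(-50) = 4650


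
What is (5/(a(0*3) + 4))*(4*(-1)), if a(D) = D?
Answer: -5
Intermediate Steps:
(5/(a(0*3) + 4))*(4*(-1)) = (5/(0*3 + 4))*(4*(-1)) = (5/(0 + 4))*(-4) = (5/4)*(-4) = -5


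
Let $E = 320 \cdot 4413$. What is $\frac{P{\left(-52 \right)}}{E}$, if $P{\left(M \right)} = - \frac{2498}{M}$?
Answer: $\frac{1249}{36716160} \approx 3.4018 \cdot 10^{-5}$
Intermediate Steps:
$E = 1412160$
$\frac{P{\left(-52 \right)}}{E} = \frac{\left(-2498\right) \frac{1}{-52}}{1412160} = \left(-2498\right) \left(- \frac{1}{52}\right) \frac{1}{1412160} = \frac{1249}{26} \cdot \frac{1}{1412160} = \frac{1249}{36716160}$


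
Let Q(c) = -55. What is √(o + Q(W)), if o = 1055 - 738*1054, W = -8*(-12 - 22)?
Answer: 2*I*√194213 ≈ 881.39*I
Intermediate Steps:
W = 272 (W = -8*(-34) = 272)
o = -776797 (o = 1055 - 777852 = -776797)
√(o + Q(W)) = √(-776797 - 55) = √(-776852) = 2*I*√194213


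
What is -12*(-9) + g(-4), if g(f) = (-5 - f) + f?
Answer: 103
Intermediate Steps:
g(f) = -5
-12*(-9) + g(-4) = -12*(-9) - 5 = 108 - 5 = 103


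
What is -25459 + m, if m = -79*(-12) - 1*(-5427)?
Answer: -19084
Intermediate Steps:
m = 6375 (m = 948 + 5427 = 6375)
-25459 + m = -25459 + 6375 = -19084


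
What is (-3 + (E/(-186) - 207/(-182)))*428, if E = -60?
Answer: -1859446/2821 ≈ -659.14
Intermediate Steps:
(-3 + (E/(-186) - 207/(-182)))*428 = (-3 + (-60/(-186) - 207/(-182)))*428 = (-3 + (-60*(-1/186) - 207*(-1/182)))*428 = (-3 + (10/31 + 207/182))*428 = (-3 + 8237/5642)*428 = -8689/5642*428 = -1859446/2821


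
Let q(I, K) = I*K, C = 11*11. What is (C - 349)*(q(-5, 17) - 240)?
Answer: 74100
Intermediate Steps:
C = 121
(C - 349)*(q(-5, 17) - 240) = (121 - 349)*(-5*17 - 240) = -228*(-85 - 240) = -228*(-325) = 74100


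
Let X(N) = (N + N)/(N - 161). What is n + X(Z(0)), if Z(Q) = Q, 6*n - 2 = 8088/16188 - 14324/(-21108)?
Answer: 22624813/42712038 ≈ 0.52971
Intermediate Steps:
n = 22624813/42712038 (n = ⅓ + (8088/16188 - 14324/(-21108))/6 = ⅓ + (8088*(1/16188) - 14324*(-1/21108))/6 = ⅓ + (674/1349 + 3581/5277)/6 = ⅓ + (⅙)*(8387467/7118673) = ⅓ + 8387467/42712038 = 22624813/42712038 ≈ 0.52971)
X(N) = 2*N/(-161 + N) (X(N) = (2*N)/(-161 + N) = 2*N/(-161 + N))
n + X(Z(0)) = 22624813/42712038 + 2*0/(-161 + 0) = 22624813/42712038 + 2*0/(-161) = 22624813/42712038 + 2*0*(-1/161) = 22624813/42712038 + 0 = 22624813/42712038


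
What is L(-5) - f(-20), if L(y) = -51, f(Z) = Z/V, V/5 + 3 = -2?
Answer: -259/5 ≈ -51.800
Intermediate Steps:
V = -25 (V = -15 + 5*(-2) = -15 - 10 = -25)
f(Z) = -Z/25 (f(Z) = Z/(-25) = Z*(-1/25) = -Z/25)
L(-5) - f(-20) = -51 - (-1)*(-20)/25 = -51 - 1*4/5 = -51 - 4/5 = -259/5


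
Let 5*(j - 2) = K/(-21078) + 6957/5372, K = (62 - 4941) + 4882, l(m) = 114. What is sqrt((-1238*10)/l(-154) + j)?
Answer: I*sqrt(3417920877353687403)/179282442 ≈ 10.312*I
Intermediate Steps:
K = 3 (K = -4879 + 4882 = 3)
j = 42631123/18871836 (j = 2 + (3/(-21078) + 6957/5372)/5 = 2 + (3*(-1/21078) + 6957*(1/5372))/5 = 2 + (-1/7026 + 6957/5372)/5 = 2 + (1/5)*(24437255/18871836) = 2 + 4887451/18871836 = 42631123/18871836 ≈ 2.2590)
sqrt((-1238*10)/l(-154) + j) = sqrt(-1238*10/114 + 42631123/18871836) = sqrt(-12380*1/114 + 42631123/18871836) = sqrt(-6190/57 + 42631123/18871836) = sqrt(-38128896943/358564884) = I*sqrt(3417920877353687403)/179282442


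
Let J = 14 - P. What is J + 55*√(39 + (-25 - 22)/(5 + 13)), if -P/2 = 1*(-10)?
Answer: -6 + 55*√1310/6 ≈ 325.78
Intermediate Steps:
P = 20 (P = -2*(-10) = 20)
J = -6 (J = 14 - 1*20 = 14 - 20 = -6)
J + 55*√(39 + (-25 - 22)/(5 + 13)) = -6 + 55*√(39 + (-25 - 22)/(5 + 13)) = -6 + 55*√(39 - 47/18) = -6 + 55*√(655/18) = -6 + 55*(√1310/6) = -6 + 55*√1310/6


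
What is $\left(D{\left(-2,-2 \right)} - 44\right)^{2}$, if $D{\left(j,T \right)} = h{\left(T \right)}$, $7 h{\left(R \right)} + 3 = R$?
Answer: $\frac{97969}{49} \approx 1999.4$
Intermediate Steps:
$h{\left(R \right)} = - \frac{3}{7} + \frac{R}{7}$
$D{\left(j,T \right)} = - \frac{3}{7} + \frac{T}{7}$
$\left(D{\left(-2,-2 \right)} - 44\right)^{2} = \left(\left(- \frac{3}{7} + \frac{1}{7} \left(-2\right)\right) - 44\right)^{2} = \left(\left(- \frac{3}{7} - \frac{2}{7}\right) - 44\right)^{2} = \left(- \frac{5}{7} - 44\right)^{2} = \left(- \frac{313}{7}\right)^{2} = \frac{97969}{49}$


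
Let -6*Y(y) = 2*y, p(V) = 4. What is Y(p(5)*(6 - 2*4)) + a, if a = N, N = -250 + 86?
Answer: -484/3 ≈ -161.33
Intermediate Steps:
N = -164
a = -164
Y(y) = -y/3
Y(p(5)*(6 - 2*4)) + a = -4*(6 - 2*4)/3 - 164 = -4*(6 - 8)/3 - 164 = -4*(-2)/3 - 164 = -⅓*(-8) - 164 = 8/3 - 164 = -484/3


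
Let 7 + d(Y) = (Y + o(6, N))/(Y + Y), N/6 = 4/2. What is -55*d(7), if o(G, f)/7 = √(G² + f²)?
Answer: 715/2 - 165*√5 ≈ -11.451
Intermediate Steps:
N = 12 (N = 6*(4/2) = 6*(4*(½)) = 6*2 = 12)
o(G, f) = 7*√(G² + f²)
d(Y) = -7 + (Y + 42*√5)/(2*Y) (d(Y) = -7 + (Y + 7*√(6² + 12²))/(Y + Y) = -7 + (Y + 7*√(36 + 144))/((2*Y)) = -7 + (Y + 7*√180)*(1/(2*Y)) = -7 + (Y + 7*(6*√5))*(1/(2*Y)) = -7 + (Y + 42*√5)*(1/(2*Y)) = -7 + (Y + 42*√5)/(2*Y))
-55*d(7) = -55*(-13/2 + 21*√5/7) = -55*(-13/2 + 21*√5*(⅐)) = -55*(-13/2 + 3*√5) = 715/2 - 165*√5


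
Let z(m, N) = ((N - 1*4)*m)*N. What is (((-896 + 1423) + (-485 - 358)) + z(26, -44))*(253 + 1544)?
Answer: 98109012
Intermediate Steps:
z(m, N) = N*m*(-4 + N) (z(m, N) = ((N - 4)*m)*N = ((-4 + N)*m)*N = (m*(-4 + N))*N = N*m*(-4 + N))
(((-896 + 1423) + (-485 - 358)) + z(26, -44))*(253 + 1544) = (((-896 + 1423) + (-485 - 358)) - 44*26*(-4 - 44))*(253 + 1544) = ((527 - 843) - 44*26*(-48))*1797 = (-316 + 54912)*1797 = 54596*1797 = 98109012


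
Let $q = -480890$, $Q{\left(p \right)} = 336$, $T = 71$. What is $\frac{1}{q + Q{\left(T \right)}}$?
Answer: $- \frac{1}{480554} \approx -2.0809 \cdot 10^{-6}$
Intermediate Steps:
$\frac{1}{q + Q{\left(T \right)}} = \frac{1}{-480890 + 336} = \frac{1}{-480554} = - \frac{1}{480554}$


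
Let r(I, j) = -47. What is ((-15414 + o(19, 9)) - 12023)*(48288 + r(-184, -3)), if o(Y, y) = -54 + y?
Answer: -1325759162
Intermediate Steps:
((-15414 + o(19, 9)) - 12023)*(48288 + r(-184, -3)) = ((-15414 + (-54 + 9)) - 12023)*(48288 - 47) = ((-15414 - 45) - 12023)*48241 = (-15459 - 12023)*48241 = -27482*48241 = -1325759162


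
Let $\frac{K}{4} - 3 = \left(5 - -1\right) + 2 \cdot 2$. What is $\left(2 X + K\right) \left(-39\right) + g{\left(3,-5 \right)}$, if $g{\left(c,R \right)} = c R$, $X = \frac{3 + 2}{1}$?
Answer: $-2433$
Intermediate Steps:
$X = 5$ ($X = 5 \cdot 1 = 5$)
$K = 52$ ($K = 12 + 4 \left(\left(5 - -1\right) + 2 \cdot 2\right) = 12 + 4 \left(\left(5 + 1\right) + 4\right) = 12 + 4 \left(6 + 4\right) = 12 + 4 \cdot 10 = 12 + 40 = 52$)
$g{\left(c,R \right)} = R c$
$\left(2 X + K\right) \left(-39\right) + g{\left(3,-5 \right)} = \left(2 \cdot 5 + 52\right) \left(-39\right) - 15 = \left(10 + 52\right) \left(-39\right) - 15 = 62 \left(-39\right) - 15 = -2418 - 15 = -2433$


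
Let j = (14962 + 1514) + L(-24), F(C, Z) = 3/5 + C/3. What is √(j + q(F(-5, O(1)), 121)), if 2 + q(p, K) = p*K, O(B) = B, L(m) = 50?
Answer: 2*√922215/15 ≈ 128.04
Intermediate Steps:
F(C, Z) = ⅗ + C/3 (F(C, Z) = 3*(⅕) + C*(⅓) = ⅗ + C/3)
q(p, K) = -2 + K*p (q(p, K) = -2 + p*K = -2 + K*p)
j = 16526 (j = (14962 + 1514) + 50 = 16476 + 50 = 16526)
√(j + q(F(-5, O(1)), 121)) = √(16526 + (-2 + 121*(⅗ + (⅓)*(-5)))) = √(16526 + (-2 + 121*(⅗ - 5/3))) = √(16526 + (-2 + 121*(-16/15))) = √(16526 + (-2 - 1936/15)) = √(16526 - 1966/15) = √(245924/15) = 2*√922215/15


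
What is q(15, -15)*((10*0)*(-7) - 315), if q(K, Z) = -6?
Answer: 1890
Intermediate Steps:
q(15, -15)*((10*0)*(-7) - 315) = -6*((10*0)*(-7) - 315) = -6*(0*(-7) - 315) = -6*(0 - 315) = -6*(-315) = 1890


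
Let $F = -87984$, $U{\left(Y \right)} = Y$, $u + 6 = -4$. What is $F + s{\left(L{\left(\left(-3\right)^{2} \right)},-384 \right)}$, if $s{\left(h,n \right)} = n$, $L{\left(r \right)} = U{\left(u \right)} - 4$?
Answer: $-88368$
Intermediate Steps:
$u = -10$ ($u = -6 - 4 = -10$)
$L{\left(r \right)} = -14$ ($L{\left(r \right)} = -10 - 4 = -14$)
$F + s{\left(L{\left(\left(-3\right)^{2} \right)},-384 \right)} = -87984 - 384 = -88368$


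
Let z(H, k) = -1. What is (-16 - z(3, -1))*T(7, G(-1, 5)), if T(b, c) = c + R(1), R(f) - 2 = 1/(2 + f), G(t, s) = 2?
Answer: -65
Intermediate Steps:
R(f) = 2 + 1/(2 + f)
T(b, c) = 7/3 + c (T(b, c) = c + (5 + 2*1)/(2 + 1) = c + (5 + 2)/3 = c + (⅓)*7 = c + 7/3 = 7/3 + c)
(-16 - z(3, -1))*T(7, G(-1, 5)) = (-16 - 1*(-1))*(7/3 + 2) = (-16 + 1)*(13/3) = -15*13/3 = -65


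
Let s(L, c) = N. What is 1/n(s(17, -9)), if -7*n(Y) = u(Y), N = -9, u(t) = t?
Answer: 7/9 ≈ 0.77778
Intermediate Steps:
s(L, c) = -9
n(Y) = -Y/7
1/n(s(17, -9)) = 1/(-⅐*(-9)) = 1/(9/7) = 7/9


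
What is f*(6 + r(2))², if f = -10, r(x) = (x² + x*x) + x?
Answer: -2560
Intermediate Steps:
r(x) = x + 2*x² (r(x) = (x² + x²) + x = 2*x² + x = x + 2*x²)
f*(6 + r(2))² = -10*(6 + 2*(1 + 2*2))² = -10*(6 + 2*(1 + 4))² = -10*(6 + 2*5)² = -10*(6 + 10)² = -10*16² = -10*256 = -2560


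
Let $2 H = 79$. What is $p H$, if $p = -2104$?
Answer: $-83108$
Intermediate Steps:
$H = \frac{79}{2}$ ($H = \frac{1}{2} \cdot 79 = \frac{79}{2} \approx 39.5$)
$p H = \left(-2104\right) \frac{79}{2} = -83108$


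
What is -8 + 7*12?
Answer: 76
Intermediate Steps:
-8 + 7*12 = -8 + 84 = 76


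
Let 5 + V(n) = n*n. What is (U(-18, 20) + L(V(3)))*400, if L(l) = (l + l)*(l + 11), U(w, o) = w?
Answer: 40800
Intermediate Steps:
V(n) = -5 + n**2 (V(n) = -5 + n*n = -5 + n**2)
L(l) = 2*l*(11 + l) (L(l) = (2*l)*(11 + l) = 2*l*(11 + l))
(U(-18, 20) + L(V(3)))*400 = (-18 + 2*(-5 + 3**2)*(11 + (-5 + 3**2)))*400 = (-18 + 2*(-5 + 9)*(11 + (-5 + 9)))*400 = (-18 + 2*4*(11 + 4))*400 = (-18 + 2*4*15)*400 = (-18 + 120)*400 = 102*400 = 40800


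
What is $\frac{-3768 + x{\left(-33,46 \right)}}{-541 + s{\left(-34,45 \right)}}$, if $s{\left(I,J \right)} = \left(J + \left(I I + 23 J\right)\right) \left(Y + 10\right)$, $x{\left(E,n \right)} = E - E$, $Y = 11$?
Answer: $- \frac{3768}{46415} \approx -0.081181$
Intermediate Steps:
$x{\left(E,n \right)} = 0$
$s{\left(I,J \right)} = 21 I^{2} + 504 J$ ($s{\left(I,J \right)} = \left(J + \left(I I + 23 J\right)\right) \left(11 + 10\right) = \left(J + \left(I^{2} + 23 J\right)\right) 21 = \left(I^{2} + 24 J\right) 21 = 21 I^{2} + 504 J$)
$\frac{-3768 + x{\left(-33,46 \right)}}{-541 + s{\left(-34,45 \right)}} = \frac{-3768 + 0}{-541 + \left(21 \left(-34\right)^{2} + 504 \cdot 45\right)} = - \frac{3768}{-541 + \left(21 \cdot 1156 + 22680\right)} = - \frac{3768}{-541 + \left(24276 + 22680\right)} = - \frac{3768}{-541 + 46956} = - \frac{3768}{46415}$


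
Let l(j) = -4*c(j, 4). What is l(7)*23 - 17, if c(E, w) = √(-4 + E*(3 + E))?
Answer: -17 - 92*√66 ≈ -764.41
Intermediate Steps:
l(j) = -4*√(-4 + j² + 3*j)
l(7)*23 - 17 = -4*√(-4 + 7² + 3*7)*23 - 17 = -4*√(-4 + 49 + 21)*23 - 17 = -4*√66*23 - 17 = -92*√66 - 17 = -17 - 92*√66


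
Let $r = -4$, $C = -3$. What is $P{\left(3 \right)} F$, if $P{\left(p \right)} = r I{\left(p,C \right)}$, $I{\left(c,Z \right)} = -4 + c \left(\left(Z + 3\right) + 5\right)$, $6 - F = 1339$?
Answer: $58652$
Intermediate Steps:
$F = -1333$ ($F = 6 - 1339 = -1333$)
$I{\left(c,Z \right)} = -4 + c \left(8 + Z\right)$ ($I{\left(c,Z \right)} = -4 + c \left(\left(3 + Z\right) + 5\right) = -4 + c \left(8 + Z\right)$)
$P{\left(p \right)} = 16 - 20 p$ ($P{\left(p \right)} = - 4 \left(-4 + 8 p - 3 p\right) = - 4 \left(-4 + 5 p\right) = 16 - 20 p$)
$P{\left(3 \right)} F = \left(16 - 60\right) \left(-1333\right) = \left(-44\right) \left(-1333\right) = 58652$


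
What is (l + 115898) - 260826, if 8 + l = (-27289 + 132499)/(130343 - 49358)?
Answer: -782502450/5399 ≈ -1.4493e+5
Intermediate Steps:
l = -36178/5399 (l = -8 + (-27289 + 132499)/(130343 - 49358) = -8 + 105210/80985 = -8 + 105210*(1/80985) = -8 + 7014/5399 = -36178/5399 ≈ -6.7009)
(l + 115898) - 260826 = (-36178/5399 + 115898) - 260826 = 625697124/5399 - 260826 = -782502450/5399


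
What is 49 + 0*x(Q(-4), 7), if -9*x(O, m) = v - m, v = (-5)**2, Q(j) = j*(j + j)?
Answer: 49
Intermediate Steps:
Q(j) = 2*j**2 (Q(j) = j*(2*j) = 2*j**2)
v = 25
x(O, m) = -25/9 + m/9 (x(O, m) = -(25 - m)/9 = -25/9 + m/9)
49 + 0*x(Q(-4), 7) = 49 + 0*(-25/9 + (1/9)*7) = 49 + 0*(-25/9 + 7/9) = 49 + 0*(-2) = 49 + 0 = 49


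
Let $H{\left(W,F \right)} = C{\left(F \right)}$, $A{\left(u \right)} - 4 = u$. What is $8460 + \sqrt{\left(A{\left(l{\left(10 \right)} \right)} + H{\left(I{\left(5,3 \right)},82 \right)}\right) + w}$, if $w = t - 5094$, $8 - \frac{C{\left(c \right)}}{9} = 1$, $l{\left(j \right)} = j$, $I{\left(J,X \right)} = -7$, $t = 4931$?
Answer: $8460 + i \sqrt{86} \approx 8460.0 + 9.2736 i$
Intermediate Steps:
$A{\left(u \right)} = 4 + u$
$C{\left(c \right)} = 63$ ($C{\left(c \right)} = 72 - 9 = 63$)
$H{\left(W,F \right)} = 63$
$w = -163$ ($w = 4931 - 5094 = -163$)
$8460 + \sqrt{\left(A{\left(l{\left(10 \right)} \right)} + H{\left(I{\left(5,3 \right)},82 \right)}\right) + w} = 8460 + \sqrt{\left(\left(4 + 10\right) + 63\right) - 163} = 8460 + \sqrt{\left(14 + 63\right) - 163} = 8460 + \sqrt{77 - 163} = 8460 + \sqrt{-86} = 8460 + i \sqrt{86}$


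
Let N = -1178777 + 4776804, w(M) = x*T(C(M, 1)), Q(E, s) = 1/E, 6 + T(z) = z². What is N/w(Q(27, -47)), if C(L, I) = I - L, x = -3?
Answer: 874320561/3698 ≈ 2.3643e+5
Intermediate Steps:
T(z) = -6 + z²
w(M) = 18 - 3*(1 - M)² (w(M) = -3*(-6 + (1 - M)²) = 18 - 3*(1 - M)²)
N = 3598027
N/w(Q(27, -47)) = 3598027/(18 - 3*(-1 + 1/27)²) = 3598027/(18 - 3*(-26/27)²) = 3598027/(18 - 3*676/729) = 3598027/(18 - 676/243) = 3598027/(3698/243) = 3598027*(243/3698) = 874320561/3698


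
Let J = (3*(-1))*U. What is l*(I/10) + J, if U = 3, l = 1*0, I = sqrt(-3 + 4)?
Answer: -9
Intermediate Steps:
I = 1 (I = sqrt(1) = 1)
l = 0
J = -9 (J = (3*(-1))*3 = -3*3 = -9)
l*(I/10) + J = 0*(1/10) - 9 = 0 - 9 = -9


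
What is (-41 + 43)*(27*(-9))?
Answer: -486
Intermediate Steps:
(-41 + 43)*(27*(-9)) = 2*(-243) = -486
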